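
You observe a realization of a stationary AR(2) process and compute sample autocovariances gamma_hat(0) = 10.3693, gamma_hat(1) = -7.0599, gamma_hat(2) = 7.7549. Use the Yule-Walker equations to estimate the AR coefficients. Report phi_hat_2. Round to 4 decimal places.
\hat\phi_{2} = 0.5300

The Yule-Walker equations for an AR(p) process read, in matrix form,
  Gamma_p phi = r_p,   with   (Gamma_p)_{ij} = gamma(|i - j|),
                       (r_p)_i = gamma(i),   i,j = 1..p.
Substitute the sample gammas (Toeplitz matrix and right-hand side of size 2):
  Gamma_p = [[10.3693, -7.0599], [-7.0599, 10.3693]]
  r_p     = [-7.0599, 7.7549]
Written out:
  10.3693 phi_1 - 7.0599 phi_2 = -7.0599
  -7.0599 phi_1 + 10.3693 phi_2 = 7.7549
Solve by Cramer's rule:
  det = gamma(0)^2 - gamma(1)^2 = (10.3693)^2 - (-7.0599)^2 = 107.52238249 - 49.84218801 = 57.68019448
  phi_hat_1 = [gamma(1) gamma(0) - gamma(1) gamma(2)] / det = [(-7.0599)(10.3693) - (-7.0599)(7.7549)] / 57.68019448 = -18.45740256 / 57.68019448 = -0.32
  phi_hat_2 = [gamma(0) gamma(2) - gamma(1)^2] / det = [(10.3693)(7.7549) - (-7.0599)^2] / 57.68019448 = 30.57069656 / 57.68019448 = 0.53
So phi_hat = [-0.3200, 0.5300].
Therefore phi_hat_2 = 0.5300.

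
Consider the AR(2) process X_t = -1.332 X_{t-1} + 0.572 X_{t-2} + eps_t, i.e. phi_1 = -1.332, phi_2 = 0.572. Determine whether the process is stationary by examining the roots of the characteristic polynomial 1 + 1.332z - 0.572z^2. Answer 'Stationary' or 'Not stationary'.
\text{Not stationary}

The AR(p) characteristic polynomial is P(z) = 1 + 1.332z - 0.572z^2.
Stationarity requires all roots to lie outside the unit circle, i.e. |z| > 1 for every root.
Set 1 + (1.332) z + (-0.572) z^2 = 0, i.e. a z^2 + b z + c = 0 with a = -0.572, b = 1.332, c = 1.
Discriminant D = b^2 - 4ac = (1.332)^2 - 4*(-0.572)*1 = 1.774224 - (-2.288) = 4.062224.
D >= 0, so the roots are real: z = (-b +/- sqrt(D)) / (2a) = (-1.332 +/- 2.015496) / (-1.144).
  z_1 = (-1.332 + 2.015496) / (-1.144) = -0.5975,   |z_1| = 0.5975.
  z_2 = (-1.332 - 2.015496) / (-1.144) = 2.9261,   |z_2| = 2.9261.
Moduli of all roots: 0.5975, 2.9261.
All moduli strictly greater than 1? No.
Verdict: Not stationary.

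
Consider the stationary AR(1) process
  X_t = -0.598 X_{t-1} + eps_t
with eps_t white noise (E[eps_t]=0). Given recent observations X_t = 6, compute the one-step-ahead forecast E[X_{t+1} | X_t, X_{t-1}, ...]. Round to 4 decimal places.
E[X_{t+1} \mid \mathcal F_t] = -3.5880

For an AR(p) model X_t = c + sum_i phi_i X_{t-i} + eps_t, the
one-step-ahead conditional mean is
  E[X_{t+1} | X_t, ...] = c + sum_i phi_i X_{t+1-i}.
Substitute known values:
  E[X_{t+1} | ...] = (-0.598) * (6)
                   = -3.5880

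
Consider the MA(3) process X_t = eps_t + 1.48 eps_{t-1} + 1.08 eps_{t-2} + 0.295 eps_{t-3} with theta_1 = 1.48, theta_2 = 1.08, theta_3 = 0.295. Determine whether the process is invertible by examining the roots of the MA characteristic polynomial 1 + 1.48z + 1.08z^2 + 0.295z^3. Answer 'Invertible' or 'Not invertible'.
\text{Invertible}

The MA(q) characteristic polynomial is P(z) = 1 + 1.48z + 1.08z^2 + 0.295z^3.
Invertibility requires all roots to lie outside the unit circle, i.e. |z| > 1 for every root.
Degree 3: look for a simple real root z0 first, then factor out (1 - z/z0) and solve the remaining quadratic.
Testing z0 = -2: P(-2) = 1 + (1.48)(-2) + (1.08)(-2)^2 + (0.295)(-2)^3
  = 1 + (-2.96) + (4.32) + (-2.36) = 0.  So z_0 = -2 is a root, |z_0| = 2.
Divide out the factor (1 + 0.5 z) = (1 - z/z0) (since 1/z0 = -0.5):
  P(z) = (1 + 0.5 z)(1 + (0.98) z + (0.59) z^2)
  [check: z-coef 0.98 - (-0.5) = 1.48; z^2-coef 0.59 - (-0.5)(0.98) = 1.08; z^3-coef -(-0.5)(0.59) = 0.295.]
Remaining roots from the quadratic factor 1 + (0.98) z + (0.59) z^2:
  Set 1 + (0.98) z + (0.59) z^2 = 0, i.e. a z^2 + b z + c = 0 with a = 0.59, b = 0.98, c = 1.
  Discriminant D = b^2 - 4ac = (0.98)^2 - 4*(0.59)*1 = 0.9604 - (2.36) = -1.3996.
  D < 0, so the roots are the complex-conjugate pair z = (-b +/- i sqrt(-D)) / (2a) = -0.8305 +/- 1.0026i.
  For a conjugate pair |z|^2 = z * conj(z) = (product of roots) = c/a = 1/(0.59) = 1.694915, so |z| = sqrt(1.694915) = 1.3019 for both roots.
Moduli of all roots: 2.0000, 1.3019, 1.3019.
All moduli strictly greater than 1? Yes.
Verdict: Invertible.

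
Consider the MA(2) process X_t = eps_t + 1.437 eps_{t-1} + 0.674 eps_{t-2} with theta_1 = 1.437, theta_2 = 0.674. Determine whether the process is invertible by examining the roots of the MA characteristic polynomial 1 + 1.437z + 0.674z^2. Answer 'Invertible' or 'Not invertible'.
\text{Invertible}

The MA(q) characteristic polynomial is P(z) = 1 + 1.437z + 0.674z^2.
Invertibility requires all roots to lie outside the unit circle, i.e. |z| > 1 for every root.
Set 1 + (1.437) z + (0.674) z^2 = 0, i.e. a z^2 + b z + c = 0 with a = 0.674, b = 1.437, c = 1.
Discriminant D = b^2 - 4ac = (1.437)^2 - 4*(0.674)*1 = 2.064969 - (2.696) = -0.631031.
D < 0, so the roots are the complex-conjugate pair z = (-b +/- i sqrt(-D)) / (2a) = -1.066 +/- 0.5893i.
For a conjugate pair |z|^2 = z * conj(z) = (product of roots) = c/a = 1/(0.674) = 1.48368, so |z| = sqrt(1.48368) = 1.2181 for both roots.
Moduli of all roots: 1.2181, 1.2181.
All moduli strictly greater than 1? Yes.
Verdict: Invertible.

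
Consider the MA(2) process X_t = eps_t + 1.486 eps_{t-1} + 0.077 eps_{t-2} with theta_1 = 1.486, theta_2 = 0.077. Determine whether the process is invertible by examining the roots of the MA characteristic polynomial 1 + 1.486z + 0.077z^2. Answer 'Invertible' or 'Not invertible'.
\text{Not invertible}

The MA(q) characteristic polynomial is P(z) = 1 + 1.486z + 0.077z^2.
Invertibility requires all roots to lie outside the unit circle, i.e. |z| > 1 for every root.
Set 1 + (1.486) z + (0.077) z^2 = 0, i.e. a z^2 + b z + c = 0 with a = 0.077, b = 1.486, c = 1.
Discriminant D = b^2 - 4ac = (1.486)^2 - 4*(0.077)*1 = 2.208196 - (0.308) = 1.900196.
D >= 0, so the roots are real: z = (-b +/- sqrt(D)) / (2a) = (-1.486 +/- 1.378476) / (0.154).
  z_1 = (-1.486 + 1.378476) / (0.154) = -0.6982,   |z_1| = 0.6982.
  z_2 = (-1.486 - 1.378476) / (0.154) = -18.6005,   |z_2| = 18.6005.
Moduli of all roots: 0.6982, 18.6005.
All moduli strictly greater than 1? No.
Verdict: Not invertible.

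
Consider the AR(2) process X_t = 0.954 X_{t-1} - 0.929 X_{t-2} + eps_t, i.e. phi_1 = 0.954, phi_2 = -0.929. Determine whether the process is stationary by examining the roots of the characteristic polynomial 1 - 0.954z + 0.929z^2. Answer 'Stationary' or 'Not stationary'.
\text{Stationary}

The AR(p) characteristic polynomial is P(z) = 1 - 0.954z + 0.929z^2.
Stationarity requires all roots to lie outside the unit circle, i.e. |z| > 1 for every root.
Set 1 + (-0.954) z + (0.929) z^2 = 0, i.e. a z^2 + b z + c = 0 with a = 0.929, b = -0.954, c = 1.
Discriminant D = b^2 - 4ac = (-0.954)^2 - 4*(0.929)*1 = 0.910116 - (3.716) = -2.805884.
D < 0, so the roots are the complex-conjugate pair z = (-b +/- i sqrt(-D)) / (2a) = 0.5135 +/- 0.9015i.
For a conjugate pair |z|^2 = z * conj(z) = (product of roots) = c/a = 1/(0.929) = 1.076426, so |z| = sqrt(1.076426) = 1.0375 for both roots.
Moduli of all roots: 1.0375, 1.0375.
All moduli strictly greater than 1? Yes.
Verdict: Stationary.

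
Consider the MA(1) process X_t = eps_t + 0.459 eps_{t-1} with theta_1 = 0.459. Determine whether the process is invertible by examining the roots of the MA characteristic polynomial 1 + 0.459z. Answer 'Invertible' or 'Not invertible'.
\text{Invertible}

The MA(q) characteristic polynomial is P(z) = 1 + 0.459z.
Invertibility requires all roots to lie outside the unit circle, i.e. |z| > 1 for every root.
This is linear in z: 1 + (0.459) z = 0  =>  z = -1/(0.459) = -2.178649,  |z| = 2.178649.
Moduli of all roots: 2.1786.
All moduli strictly greater than 1? Yes.
Verdict: Invertible.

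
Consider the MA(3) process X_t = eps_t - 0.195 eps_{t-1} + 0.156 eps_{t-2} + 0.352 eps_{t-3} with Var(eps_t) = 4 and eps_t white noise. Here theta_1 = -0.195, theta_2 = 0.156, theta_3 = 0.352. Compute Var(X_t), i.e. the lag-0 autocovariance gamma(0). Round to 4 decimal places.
\gamma(0) = 4.7451

For an MA(q) process X_t = eps_t + sum_i theta_i eps_{t-i} with
Var(eps_t) = sigma^2, the variance is
  gamma(0) = sigma^2 * (1 + sum_i theta_i^2).
  sum_i theta_i^2 = (-0.195)^2 + (0.156)^2 + (0.352)^2 = 0.038025 + 0.024336 + 0.123904 = 0.186265.
  gamma(0) = 4 * (1 + 0.186265) = 4 * 1.186265 = 4.74506, which rounds to 4.7451.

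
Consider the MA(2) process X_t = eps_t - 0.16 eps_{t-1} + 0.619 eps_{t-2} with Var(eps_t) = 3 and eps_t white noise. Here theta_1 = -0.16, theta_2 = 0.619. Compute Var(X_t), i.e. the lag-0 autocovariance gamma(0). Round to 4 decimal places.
\gamma(0) = 4.2263

For an MA(q) process X_t = eps_t + sum_i theta_i eps_{t-i} with
Var(eps_t) = sigma^2, the variance is
  gamma(0) = sigma^2 * (1 + sum_i theta_i^2).
  sum_i theta_i^2 = (-0.16)^2 + (0.619)^2 = 0.0256 + 0.383161 = 0.408761.
  gamma(0) = 3 * (1 + 0.408761) = 3 * 1.408761 = 4.226283, which rounds to 4.2263.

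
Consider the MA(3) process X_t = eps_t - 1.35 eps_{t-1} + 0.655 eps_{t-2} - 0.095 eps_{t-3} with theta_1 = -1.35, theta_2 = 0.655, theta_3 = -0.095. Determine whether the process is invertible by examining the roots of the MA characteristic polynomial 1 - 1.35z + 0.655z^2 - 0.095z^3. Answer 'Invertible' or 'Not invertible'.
\text{Invertible}

The MA(q) characteristic polynomial is P(z) = 1 - 1.35z + 0.655z^2 - 0.095z^3.
Invertibility requires all roots to lie outside the unit circle, i.e. |z| > 1 for every root.
Degree 3: look for a simple real root z0 first, then factor out (1 - z/z0) and solve the remaining quadratic.
Testing z0 = 4: P(4) = 1 + (-1.35)(4) + (0.655)(4)^2 + (-0.095)(4)^3
  = 1 + (-5.4) + (10.48) + (-6.08) = 0.  So z_0 = 4 is a root, |z_0| = 4.
Divide out the factor (1 - 0.25 z) = (1 - z/z0) (since 1/z0 = 0.25):
  P(z) = (1 - 0.25 z)(1 + (-1.1) z + (0.38) z^2)
  [check: z-coef -1.1 - (0.25) = -1.35; z^2-coef 0.38 - (0.25)(-1.1) = 0.655; z^3-coef -(0.25)(0.38) = -0.095.]
Remaining roots from the quadratic factor 1 + (-1.1) z + (0.38) z^2:
  Set 1 + (-1.1) z + (0.38) z^2 = 0, i.e. a z^2 + b z + c = 0 with a = 0.38, b = -1.1, c = 1.
  Discriminant D = b^2 - 4ac = (-1.1)^2 - 4*(0.38)*1 = 1.21 - (1.52) = -0.31.
  D < 0, so the roots are the complex-conjugate pair z = (-b +/- i sqrt(-D)) / (2a) = 1.4474 +/- 0.7326i.
  For a conjugate pair |z|^2 = z * conj(z) = (product of roots) = c/a = 1/(0.38) = 2.631579, so |z| = sqrt(2.631579) = 1.6222 for both roots.
Moduli of all roots: 4.0000, 1.6222, 1.6222.
All moduli strictly greater than 1? Yes.
Verdict: Invertible.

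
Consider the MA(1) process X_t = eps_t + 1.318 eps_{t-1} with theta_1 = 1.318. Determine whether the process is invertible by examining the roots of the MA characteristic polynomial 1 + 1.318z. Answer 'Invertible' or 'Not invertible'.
\text{Not invertible}

The MA(q) characteristic polynomial is P(z) = 1 + 1.318z.
Invertibility requires all roots to lie outside the unit circle, i.e. |z| > 1 for every root.
This is linear in z: 1 + (1.318) z = 0  =>  z = -1/(1.318) = -0.758725,  |z| = 0.758725.
Moduli of all roots: 0.7587.
All moduli strictly greater than 1? No.
Verdict: Not invertible.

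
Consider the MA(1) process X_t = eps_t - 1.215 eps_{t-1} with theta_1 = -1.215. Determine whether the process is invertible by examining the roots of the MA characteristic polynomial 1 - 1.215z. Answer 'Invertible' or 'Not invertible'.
\text{Not invertible}

The MA(q) characteristic polynomial is P(z) = 1 - 1.215z.
Invertibility requires all roots to lie outside the unit circle, i.e. |z| > 1 for every root.
This is linear in z: 1 + (-1.215) z = 0  =>  z = -1/(-1.215) = 0.823045,  |z| = 0.823045.
Moduli of all roots: 0.8230.
All moduli strictly greater than 1? No.
Verdict: Not invertible.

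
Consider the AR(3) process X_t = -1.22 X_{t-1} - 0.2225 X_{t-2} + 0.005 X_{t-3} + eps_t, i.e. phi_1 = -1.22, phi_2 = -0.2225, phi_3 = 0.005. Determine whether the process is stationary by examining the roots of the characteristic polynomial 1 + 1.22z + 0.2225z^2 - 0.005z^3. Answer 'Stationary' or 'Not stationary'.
\text{Stationary}

The AR(p) characteristic polynomial is P(z) = 1 + 1.22z + 0.2225z^2 - 0.005z^3.
Stationarity requires all roots to lie outside the unit circle, i.e. |z| > 1 for every root.
Degree 3: look for a simple real root z0 first, then factor out (1 - z/z0) and solve the remaining quadratic.
Testing z0 = -4: P(-4) = 1 + (1.22)(-4) + (0.2225)(-4)^2 + (-0.005)(-4)^3
  = 1 + (-4.88) + (3.56) + (0.32) = 0.  So z_0 = -4 is a root, |z_0| = 4.
Divide out the factor (1 + 0.25 z) = (1 - z/z0) (since 1/z0 = -0.25):
  P(z) = (1 + 0.25 z)(1 + (0.97) z + (-0.02) z^2)
  [check: z-coef 0.97 - (-0.25) = 1.22; z^2-coef -0.02 - (-0.25)(0.97) = 0.2225; z^3-coef -(-0.25)(-0.02) = -0.005.]
Remaining roots from the quadratic factor 1 + (0.97) z + (-0.02) z^2:
  Set 1 + (0.97) z + (-0.02) z^2 = 0, i.e. a z^2 + b z + c = 0 with a = -0.02, b = 0.97, c = 1.
  Discriminant D = b^2 - 4ac = (0.97)^2 - 4*(-0.02)*1 = 0.9409 - (-0.08) = 1.0209.
  D >= 0, so the roots are real: z = (-b +/- sqrt(D)) / (2a) = (-0.97 +/- 1.010396) / (-0.04).
    z_1 = (-0.97 + 1.010396) / (-0.04) = -1.0099,   |z_1| = 1.0099.
    z_2 = (-0.97 - 1.010396) / (-0.04) = 49.5099,   |z_2| = 49.5099.
Moduli of all roots: 4.0000, 1.0099, 49.5099.
All moduli strictly greater than 1? Yes.
Verdict: Stationary.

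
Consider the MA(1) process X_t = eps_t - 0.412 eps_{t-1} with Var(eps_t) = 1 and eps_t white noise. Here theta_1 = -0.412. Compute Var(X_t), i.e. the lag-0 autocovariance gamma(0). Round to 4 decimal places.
\gamma(0) = 1.1697

For an MA(q) process X_t = eps_t + sum_i theta_i eps_{t-i} with
Var(eps_t) = sigma^2, the variance is
  gamma(0) = sigma^2 * (1 + sum_i theta_i^2).
  sum_i theta_i^2 = (-0.412)^2 = 0.169744.
  gamma(0) = 1 * (1 + 0.169744) = 1 * 1.169744 = 1.169744, which rounds to 1.1697.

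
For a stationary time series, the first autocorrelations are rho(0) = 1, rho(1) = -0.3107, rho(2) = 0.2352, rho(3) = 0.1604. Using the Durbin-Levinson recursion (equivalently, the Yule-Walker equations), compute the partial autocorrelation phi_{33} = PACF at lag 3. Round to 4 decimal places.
\phi_{33} = 0.3060

The PACF at lag k is phi_{kk}, the last component of the solution
to the Yule-Walker system G_k phi = r_k where
  (G_k)_{ij} = rho(|i - j|), (r_k)_i = rho(i), i,j = 1..k.
Equivalently, Durbin-Levinson gives phi_{kk} iteratively:
  phi_{11} = rho(1)
  phi_{kk} = [rho(k) - sum_{j=1..k-1} phi_{k-1,j} rho(k-j)]
            / [1 - sum_{j=1..k-1} phi_{k-1,j} rho(j)],
  phi_{k,j} = phi_{k-1,j} - phi_{kk} phi_{k-1,k-j},  j = 1..k-1.
Step k = 1:
  phi_11 = rho(1) = -0.3107.
Step k = 2:
  phi_22 = [rho(2) - phi_11 rho(1)] / [1 - phi_11 rho(1)] = [0.2352 - (-0.3107)(-0.3107)] / [1 - (-0.3107)(-0.3107)]
         = 0.13866551 / 0.90346551 = 0.153482.
  Update: phi_21 = phi_11 - phi_22 phi_11 = -0.3107 - (0.153482)(-0.3107) = -0.263013.
Step k = 3:
  phi_33 = [rho(3) - phi_21 rho(2) - phi_22 rho(1)] / [1 - phi_21 rho(1) - phi_22 rho(2)]
    numerator   = 0.1604 - (-0.263013)(0.2352) - (0.153482)(-0.3107) = 0.2699475
    denominator = 1 - (-0.263013)(-0.3107) - (0.153482)(0.2352) = 0.88218288
  phi_33 = 0.2699475 / 0.88218288 = 0.306.
Therefore phi_{33} = 0.3060.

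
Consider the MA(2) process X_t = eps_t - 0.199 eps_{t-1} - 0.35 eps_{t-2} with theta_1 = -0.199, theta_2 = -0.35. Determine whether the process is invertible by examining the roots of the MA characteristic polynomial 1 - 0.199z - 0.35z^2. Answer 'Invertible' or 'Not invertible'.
\text{Invertible}

The MA(q) characteristic polynomial is P(z) = 1 - 0.199z - 0.35z^2.
Invertibility requires all roots to lie outside the unit circle, i.e. |z| > 1 for every root.
Set 1 + (-0.199) z + (-0.35) z^2 = 0, i.e. a z^2 + b z + c = 0 with a = -0.35, b = -0.199, c = 1.
Discriminant D = b^2 - 4ac = (-0.199)^2 - 4*(-0.35)*1 = 0.039601 - (-1.4) = 1.439601.
D >= 0, so the roots are real: z = (-b +/- sqrt(D)) / (2a) = (0.199 +/- 1.199834) / (-0.7).
  z_1 = (0.199 + 1.199834) / (-0.7) = -1.9983,   |z_1| = 1.9983.
  z_2 = (0.199 - 1.199834) / (-0.7) = 1.4298,   |z_2| = 1.4298.
Moduli of all roots: 1.9983, 1.4298.
All moduli strictly greater than 1? Yes.
Verdict: Invertible.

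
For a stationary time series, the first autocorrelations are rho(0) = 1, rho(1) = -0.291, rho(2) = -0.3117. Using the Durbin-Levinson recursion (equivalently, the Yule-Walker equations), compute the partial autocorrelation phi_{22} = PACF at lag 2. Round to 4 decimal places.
\phi_{22} = -0.4331

The PACF at lag k is phi_{kk}, the last component of the solution
to the Yule-Walker system G_k phi = r_k where
  (G_k)_{ij} = rho(|i - j|), (r_k)_i = rho(i), i,j = 1..k.
Equivalently, Durbin-Levinson gives phi_{kk} iteratively:
  phi_{11} = rho(1)
  phi_{kk} = [rho(k) - sum_{j=1..k-1} phi_{k-1,j} rho(k-j)]
            / [1 - sum_{j=1..k-1} phi_{k-1,j} rho(j)],
  phi_{k,j} = phi_{k-1,j} - phi_{kk} phi_{k-1,k-j},  j = 1..k-1.
Step k = 1:
  phi_11 = rho(1) = -0.291.
Step k = 2:
  phi_22 = [rho(2) - phi_11 rho(1)] / [1 - phi_11 rho(1)] = [-0.3117 - (-0.291)(-0.291)] / [1 - (-0.291)(-0.291)]
         = -0.396381 / 0.915319 = -0.4331.
Therefore phi_{22} = -0.4331.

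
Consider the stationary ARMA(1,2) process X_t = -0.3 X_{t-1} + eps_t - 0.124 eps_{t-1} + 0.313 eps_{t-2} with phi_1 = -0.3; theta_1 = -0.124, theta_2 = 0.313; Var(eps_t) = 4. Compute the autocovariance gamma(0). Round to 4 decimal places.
\gamma(0) = 5.5709

Multiply the model equation by X_{t-k} and take expectations. With theta_0 = psi_0 = 1 and psi_j the MA(infinity) weights, this gives
  gamma(k) - sum_i phi_i gamma(k-i) = c_k,
  c_k = sigma^2 * sum_{j=k..q} theta_j psi_{j-k}   (c_k = 0 for k > q),
using gamma(-m) = gamma(m).
psi-weights needed (psi_j = theta_j + sum_i phi_i psi_{j-i}):
  psi_1 = theta_1 + phi_1 = -0.124 + (-0.3) = -0.424
  psi_2 = theta_2 + phi_1 psi_1 = 0.313 + (-0.3)(-0.424) = 0.4402
Right-hand sides:
  c_0 = sigma^2 (1 + theta_1 psi_1 + theta_2 psi_2) = 4 * (1 + (-0.124)(-0.424) + (0.313)(0.4402)) = 4 * 1.190359 = 4.761434
  c_1 = sigma^2 (theta_1 + theta_2 psi_1) = 4 * (-0.124 + (0.313)(-0.424)) = -1.026848
  c_2 = sigma^2 theta_2 = 4 * (0.313) = 1.252
Equations for k = 0 and k = 1 (AR order 1):
  gamma(0) = phi_1 gamma(1) + c_0
  gamma(1) = phi_1 gamma(0) + c_1
Substituting the second into the first: gamma(0) (1 - phi_1^2) = c_0 + phi_1 c_1, so
  gamma(0) = (c_0 + phi_1 c_1) / (1 - phi_1^2) = (4.761434 + (-0.3)(-1.026848)) / (1 - (-0.3)^2) = 5.069489 / 0.91 = 5.570867.
Therefore gamma(0) = 5.5709 (to 4 decimal places).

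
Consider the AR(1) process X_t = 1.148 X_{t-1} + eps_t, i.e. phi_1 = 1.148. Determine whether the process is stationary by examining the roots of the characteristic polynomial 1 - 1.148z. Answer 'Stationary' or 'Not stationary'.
\text{Not stationary}

The AR(p) characteristic polynomial is P(z) = 1 - 1.148z.
Stationarity requires all roots to lie outside the unit circle, i.e. |z| > 1 for every root.
This is linear in z: 1 + (-1.148) z = 0  =>  z = -1/(-1.148) = 0.87108,  |z| = 0.87108.
Moduli of all roots: 0.8711.
All moduli strictly greater than 1? No.
Verdict: Not stationary.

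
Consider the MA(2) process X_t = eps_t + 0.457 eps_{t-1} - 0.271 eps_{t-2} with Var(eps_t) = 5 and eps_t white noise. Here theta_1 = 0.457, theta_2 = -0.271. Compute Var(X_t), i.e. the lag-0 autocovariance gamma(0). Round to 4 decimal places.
\gamma(0) = 6.4115

For an MA(q) process X_t = eps_t + sum_i theta_i eps_{t-i} with
Var(eps_t) = sigma^2, the variance is
  gamma(0) = sigma^2 * (1 + sum_i theta_i^2).
  sum_i theta_i^2 = (0.457)^2 + (-0.271)^2 = 0.208849 + 0.073441 = 0.28229.
  gamma(0) = 5 * (1 + 0.28229) = 5 * 1.28229 = 6.41145, which rounds to 6.4115.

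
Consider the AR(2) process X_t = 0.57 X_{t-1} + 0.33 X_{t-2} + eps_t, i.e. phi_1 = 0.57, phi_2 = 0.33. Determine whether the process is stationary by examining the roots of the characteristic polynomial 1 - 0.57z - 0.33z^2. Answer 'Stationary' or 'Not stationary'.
\text{Stationary}

The AR(p) characteristic polynomial is P(z) = 1 - 0.57z - 0.33z^2.
Stationarity requires all roots to lie outside the unit circle, i.e. |z| > 1 for every root.
Set 1 + (-0.57) z + (-0.33) z^2 = 0, i.e. a z^2 + b z + c = 0 with a = -0.33, b = -0.57, c = 1.
Discriminant D = b^2 - 4ac = (-0.57)^2 - 4*(-0.33)*1 = 0.3249 - (-1.32) = 1.6449.
D >= 0, so the roots are real: z = (-b +/- sqrt(D)) / (2a) = (0.57 +/- 1.282537) / (-0.66).
  z_1 = (0.57 + 1.282537) / (-0.66) = -2.8069,   |z_1| = 2.8069.
  z_2 = (0.57 - 1.282537) / (-0.66) = 1.0796,   |z_2| = 1.0796.
Moduli of all roots: 2.8069, 1.0796.
All moduli strictly greater than 1? Yes.
Verdict: Stationary.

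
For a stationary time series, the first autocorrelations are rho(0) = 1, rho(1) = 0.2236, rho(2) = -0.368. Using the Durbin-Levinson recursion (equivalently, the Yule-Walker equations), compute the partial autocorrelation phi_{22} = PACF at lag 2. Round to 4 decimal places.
\phi_{22} = -0.4400

The PACF at lag k is phi_{kk}, the last component of the solution
to the Yule-Walker system G_k phi = r_k where
  (G_k)_{ij} = rho(|i - j|), (r_k)_i = rho(i), i,j = 1..k.
Equivalently, Durbin-Levinson gives phi_{kk} iteratively:
  phi_{11} = rho(1)
  phi_{kk} = [rho(k) - sum_{j=1..k-1} phi_{k-1,j} rho(k-j)]
            / [1 - sum_{j=1..k-1} phi_{k-1,j} rho(j)],
  phi_{k,j} = phi_{k-1,j} - phi_{kk} phi_{k-1,k-j},  j = 1..k-1.
Step k = 1:
  phi_11 = rho(1) = 0.2236.
Step k = 2:
  phi_22 = [rho(2) - phi_11 rho(1)] / [1 - phi_11 rho(1)] = [-0.368 - (0.2236)(0.2236)] / [1 - (0.2236)(0.2236)]
         = -0.41799696 / 0.95000304 = -0.44.
Therefore phi_{22} = -0.4400.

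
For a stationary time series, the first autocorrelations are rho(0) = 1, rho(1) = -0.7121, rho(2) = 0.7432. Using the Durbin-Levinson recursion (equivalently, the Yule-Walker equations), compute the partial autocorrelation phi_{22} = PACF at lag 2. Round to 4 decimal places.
\phi_{22} = 0.4790

The PACF at lag k is phi_{kk}, the last component of the solution
to the Yule-Walker system G_k phi = r_k where
  (G_k)_{ij} = rho(|i - j|), (r_k)_i = rho(i), i,j = 1..k.
Equivalently, Durbin-Levinson gives phi_{kk} iteratively:
  phi_{11} = rho(1)
  phi_{kk} = [rho(k) - sum_{j=1..k-1} phi_{k-1,j} rho(k-j)]
            / [1 - sum_{j=1..k-1} phi_{k-1,j} rho(j)],
  phi_{k,j} = phi_{k-1,j} - phi_{kk} phi_{k-1,k-j},  j = 1..k-1.
Step k = 1:
  phi_11 = rho(1) = -0.7121.
Step k = 2:
  phi_22 = [rho(2) - phi_11 rho(1)] / [1 - phi_11 rho(1)] = [0.7432 - (-0.7121)(-0.7121)] / [1 - (-0.7121)(-0.7121)]
         = 0.23611359 / 0.49291359 = 0.479.
Therefore phi_{22} = 0.4790.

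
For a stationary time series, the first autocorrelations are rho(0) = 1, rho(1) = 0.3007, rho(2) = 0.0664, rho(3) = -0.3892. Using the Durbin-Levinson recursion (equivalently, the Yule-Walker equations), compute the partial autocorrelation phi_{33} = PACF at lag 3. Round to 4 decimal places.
\phi_{33} = -0.4420

The PACF at lag k is phi_{kk}, the last component of the solution
to the Yule-Walker system G_k phi = r_k where
  (G_k)_{ij} = rho(|i - j|), (r_k)_i = rho(i), i,j = 1..k.
Equivalently, Durbin-Levinson gives phi_{kk} iteratively:
  phi_{11} = rho(1)
  phi_{kk} = [rho(k) - sum_{j=1..k-1} phi_{k-1,j} rho(k-j)]
            / [1 - sum_{j=1..k-1} phi_{k-1,j} rho(j)],
  phi_{k,j} = phi_{k-1,j} - phi_{kk} phi_{k-1,k-j},  j = 1..k-1.
Step k = 1:
  phi_11 = rho(1) = 0.3007.
Step k = 2:
  phi_22 = [rho(2) - phi_11 rho(1)] / [1 - phi_11 rho(1)] = [0.0664 - (0.3007)(0.3007)] / [1 - (0.3007)(0.3007)]
         = -0.02402049 / 0.90957951 = -0.026408.
  Update: phi_21 = phi_11 - phi_22 phi_11 = 0.3007 - (-0.026408)(0.3007) = 0.308641.
Step k = 3:
  phi_33 = [rho(3) - phi_21 rho(2) - phi_22 rho(1)] / [1 - phi_21 rho(1) - phi_22 rho(2)]
    numerator   = -0.3892 - (0.308641)(0.0664) - (-0.026408)(0.3007) = -0.40175277
    denominator = 1 - (0.308641)(0.3007) - (-0.026408)(0.0664) = 0.90894517
  phi_33 = -0.40175277 / 0.90894517 = -0.442.
Therefore phi_{33} = -0.4420.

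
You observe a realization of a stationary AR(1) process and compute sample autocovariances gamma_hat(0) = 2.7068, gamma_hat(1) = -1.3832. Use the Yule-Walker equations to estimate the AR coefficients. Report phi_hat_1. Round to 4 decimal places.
\hat\phi_{1} = -0.5110

The Yule-Walker equations for an AR(p) process read, in matrix form,
  Gamma_p phi = r_p,   with   (Gamma_p)_{ij} = gamma(|i - j|),
                       (r_p)_i = gamma(i),   i,j = 1..p.
Substitute the sample gammas (Toeplitz matrix and right-hand side of size 1):
  Gamma_p = [[2.7068]]
  r_p     = [-1.3832]
With p = 1 this is the single equation gamma(0) phi_1 = gamma(1):
  phi_hat_1 = gamma(1) / gamma(0) = -1.3832 / 2.7068 = -0.5110.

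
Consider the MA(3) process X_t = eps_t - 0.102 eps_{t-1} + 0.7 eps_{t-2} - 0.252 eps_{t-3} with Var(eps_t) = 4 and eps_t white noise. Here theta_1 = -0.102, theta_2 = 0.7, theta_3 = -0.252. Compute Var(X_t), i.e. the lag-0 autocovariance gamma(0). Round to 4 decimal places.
\gamma(0) = 6.2556

For an MA(q) process X_t = eps_t + sum_i theta_i eps_{t-i} with
Var(eps_t) = sigma^2, the variance is
  gamma(0) = sigma^2 * (1 + sum_i theta_i^2).
  sum_i theta_i^2 = (-0.102)^2 + (0.7)^2 + (-0.252)^2 = 0.010404 + 0.49 + 0.063504 = 0.563908.
  gamma(0) = 4 * (1 + 0.563908) = 4 * 1.563908 = 6.255632, which rounds to 6.2556.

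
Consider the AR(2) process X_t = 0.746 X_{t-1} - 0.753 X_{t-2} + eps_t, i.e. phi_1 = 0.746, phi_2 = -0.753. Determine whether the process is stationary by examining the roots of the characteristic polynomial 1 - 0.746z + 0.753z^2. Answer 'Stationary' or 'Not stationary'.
\text{Stationary}

The AR(p) characteristic polynomial is P(z) = 1 - 0.746z + 0.753z^2.
Stationarity requires all roots to lie outside the unit circle, i.e. |z| > 1 for every root.
Set 1 + (-0.746) z + (0.753) z^2 = 0, i.e. a z^2 + b z + c = 0 with a = 0.753, b = -0.746, c = 1.
Discriminant D = b^2 - 4ac = (-0.746)^2 - 4*(0.753)*1 = 0.556516 - (3.012) = -2.455484.
D < 0, so the roots are the complex-conjugate pair z = (-b +/- i sqrt(-D)) / (2a) = 0.4954 +/- 1.0405i.
For a conjugate pair |z|^2 = z * conj(z) = (product of roots) = c/a = 1/(0.753) = 1.328021, so |z| = sqrt(1.328021) = 1.1524 for both roots.
Moduli of all roots: 1.1524, 1.1524.
All moduli strictly greater than 1? Yes.
Verdict: Stationary.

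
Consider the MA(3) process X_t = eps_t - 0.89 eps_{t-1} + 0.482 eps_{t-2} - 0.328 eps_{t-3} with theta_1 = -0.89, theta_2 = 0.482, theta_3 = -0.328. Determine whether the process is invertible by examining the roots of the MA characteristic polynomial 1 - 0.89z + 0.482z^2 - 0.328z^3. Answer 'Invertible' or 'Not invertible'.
\text{Invertible}

The MA(q) characteristic polynomial is P(z) = 1 - 0.89z + 0.482z^2 - 0.328z^3.
Invertibility requires all roots to lie outside the unit circle, i.e. |z| > 1 for every root.
Degree 3: look for a simple real root z0 first, then factor out (1 - z/z0) and solve the remaining quadratic.
Testing z0 = 1.25: P(1.25) = 1 + (-0.89)(1.25) + (0.482)(1.25)^2 + (-0.328)(1.25)^3
  = 1 + (-1.1125) + (0.753125) + (-0.640625) = 0.  So z_0 = 1.25 is a root, |z_0| = 1.25.
Divide out the factor (1 - 0.8 z) = (1 - z/z0) (since 1/z0 = 0.8):
  P(z) = (1 - 0.8 z)(1 + (-0.09) z + (0.41) z^2)
  [check: z-coef -0.09 - (0.8) = -0.89; z^2-coef 0.41 - (0.8)(-0.09) = 0.482; z^3-coef -(0.8)(0.41) = -0.328.]
Remaining roots from the quadratic factor 1 + (-0.09) z + (0.41) z^2:
  Set 1 + (-0.09) z + (0.41) z^2 = 0, i.e. a z^2 + b z + c = 0 with a = 0.41, b = -0.09, c = 1.
  Discriminant D = b^2 - 4ac = (-0.09)^2 - 4*(0.41)*1 = 0.0081 - (1.64) = -1.6319.
  D < 0, so the roots are the complex-conjugate pair z = (-b +/- i sqrt(-D)) / (2a) = 0.1098 +/- 1.5579i.
  For a conjugate pair |z|^2 = z * conj(z) = (product of roots) = c/a = 1/(0.41) = 2.439024, so |z| = sqrt(2.439024) = 1.5617 for both roots.
Moduli of all roots: 1.2500, 1.5617, 1.5617.
All moduli strictly greater than 1? Yes.
Verdict: Invertible.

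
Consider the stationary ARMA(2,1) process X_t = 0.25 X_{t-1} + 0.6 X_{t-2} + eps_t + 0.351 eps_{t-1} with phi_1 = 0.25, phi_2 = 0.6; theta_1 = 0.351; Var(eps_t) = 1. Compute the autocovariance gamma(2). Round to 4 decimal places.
\gamma(2) = 3.2482

Multiply the model equation by X_{t-k} and take expectations. With theta_0 = psi_0 = 1 and psi_j the MA(infinity) weights, this gives
  gamma(k) - sum_i phi_i gamma(k-i) = c_k,
  c_k = sigma^2 * sum_{j=k..q} theta_j psi_{j-k}   (c_k = 0 for k > q),
using gamma(-m) = gamma(m).
psi-weights needed (psi_j = theta_j + sum_i phi_i psi_{j-i}):
  psi_1 = theta_1 + phi_1 = 0.351 + (0.25) = 0.601
Right-hand sides:
  c_0 = sigma^2 (1 + theta_1 psi_1) = 1 * (1 + (0.351)(0.601)) = 1 * 1.210951 = 1.210951
  c_1 = sigma^2 theta_1 = 1 * (0.351) = 0.351
  c_2 = 0
Equations for k = 0, 1, 2 (AR order 2, c_2 = 0):
  (E0) gamma(0) = phi_1 gamma(1) + phi_2 gamma(2) + c_0
  (E1) gamma(1) = phi_1 gamma(0) + phi_2 gamma(1) + c_1
  (E2) gamma(2) = phi_1 gamma(1) + phi_2 gamma(0)
From (E1): gamma(1) = A gamma(0) + B with
  A = phi_1 / (1 - phi_2) = 0.25 / 0.4 = 0.625,   B = c_1 / (1 - phi_2) = 0.351 / 0.4 = 0.8775.
Insert (E2) into (E0): gamma(0) (1 - phi_2^2) = phi_1 (1 + phi_2) gamma(1) + c_0.
  phi_1 (1 + phi_2) = (0.25)(1.6) = 0.4,   1 - phi_2^2 = 0.64.
Replace gamma(1) by A gamma(0) + B and collect gamma(0):
  gamma(0) [0.64 - (0.4)(0.625)] = (0.4)(0.8775) + 1.210951
  gamma(0) * 0.39 = 1.561951
  gamma(0) = 1.561951 / 0.39 = 4.005003.
  gamma(1) = A gamma(0) + B = (0.625)(4.005003) + (0.8775) = 3.380627.
  gamma(2) = phi_1 gamma(1) + phi_2 gamma(0) = (0.25)(3.380627) + (0.6)(4.005003) = 3.248158.
Therefore gamma(2) = 3.2482 (to 4 decimal places).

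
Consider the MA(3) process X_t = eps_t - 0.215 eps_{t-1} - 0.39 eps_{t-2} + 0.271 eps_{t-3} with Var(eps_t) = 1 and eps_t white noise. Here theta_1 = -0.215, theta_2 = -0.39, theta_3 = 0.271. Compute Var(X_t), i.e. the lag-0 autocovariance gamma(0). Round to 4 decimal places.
\gamma(0) = 1.2718

For an MA(q) process X_t = eps_t + sum_i theta_i eps_{t-i} with
Var(eps_t) = sigma^2, the variance is
  gamma(0) = sigma^2 * (1 + sum_i theta_i^2).
  sum_i theta_i^2 = (-0.215)^2 + (-0.39)^2 + (0.271)^2 = 0.046225 + 0.1521 + 0.073441 = 0.271766.
  gamma(0) = 1 * (1 + 0.271766) = 1 * 1.271766 = 1.271766, which rounds to 1.2718.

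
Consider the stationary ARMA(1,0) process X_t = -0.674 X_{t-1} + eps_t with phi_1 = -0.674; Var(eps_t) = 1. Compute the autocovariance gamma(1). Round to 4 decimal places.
\gamma(1) = -1.2351

Multiply the model equation by X_{t-k} and take expectations. With theta_0 = psi_0 = 1 and psi_j the MA(infinity) weights, this gives
  gamma(k) - sum_i phi_i gamma(k-i) = c_k,
  c_k = sigma^2 * sum_{j=k..q} theta_j psi_{j-k}   (c_k = 0 for k > q),
using gamma(-m) = gamma(m).
Pure AR (q = 0): c_0 = sigma^2 = 1, c_k = 0 for k >= 1.
Equations for k = 0 and k = 1 (AR order 1):
  gamma(0) = phi_1 gamma(1) + c_0
  gamma(1) = phi_1 gamma(0) + c_1
Substituting the second into the first: gamma(0) (1 - phi_1^2) = c_0 + phi_1 c_1, so
  gamma(0) = c_0 / (1 - phi_1^2) = 1 / (1 - (-0.674)^2) = 1 / 0.545724 = 1.832428.
  gamma(1) = phi_1 gamma(0) = (-0.674)(1.832428) = -1.235057.
Therefore gamma(1) = -1.2351 (to 4 decimal places).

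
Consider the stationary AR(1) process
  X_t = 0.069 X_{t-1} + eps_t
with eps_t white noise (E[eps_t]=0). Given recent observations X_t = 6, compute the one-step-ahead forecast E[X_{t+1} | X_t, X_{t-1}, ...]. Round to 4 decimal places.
E[X_{t+1} \mid \mathcal F_t] = 0.4140

For an AR(p) model X_t = c + sum_i phi_i X_{t-i} + eps_t, the
one-step-ahead conditional mean is
  E[X_{t+1} | X_t, ...] = c + sum_i phi_i X_{t+1-i}.
Substitute known values:
  E[X_{t+1} | ...] = (0.069) * (6)
                   = 0.4140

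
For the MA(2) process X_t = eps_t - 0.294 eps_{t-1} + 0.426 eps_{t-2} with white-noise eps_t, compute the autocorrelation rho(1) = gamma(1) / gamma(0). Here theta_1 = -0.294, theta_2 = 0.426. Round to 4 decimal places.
\rho(1) = -0.3307

For an MA(q) process with theta_0 = 1, the autocovariance is
  gamma(k) = sigma^2 * sum_{i=0..q-k} theta_i * theta_{i+k},
and rho(k) = gamma(k) / gamma(0). Sigma^2 cancels.
  numerator   = (1)*(-0.294) + (-0.294)*(0.426) = -0.419244.
  denominator = (1)^2 + (-0.294)^2 + (0.426)^2 = 1.267912.
  rho(1) = -0.419244 / 1.267912 = -0.3307.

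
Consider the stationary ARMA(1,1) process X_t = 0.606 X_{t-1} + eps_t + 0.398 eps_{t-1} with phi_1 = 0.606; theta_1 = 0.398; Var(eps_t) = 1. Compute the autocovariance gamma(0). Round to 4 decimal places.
\gamma(0) = 2.5930

Multiply the model equation by X_{t-k} and take expectations. With theta_0 = psi_0 = 1 and psi_j the MA(infinity) weights, this gives
  gamma(k) - sum_i phi_i gamma(k-i) = c_k,
  c_k = sigma^2 * sum_{j=k..q} theta_j psi_{j-k}   (c_k = 0 for k > q),
using gamma(-m) = gamma(m).
psi-weights needed (psi_j = theta_j + sum_i phi_i psi_{j-i}):
  psi_1 = theta_1 + phi_1 = 0.398 + (0.606) = 1.004
Right-hand sides:
  c_0 = sigma^2 (1 + theta_1 psi_1) = 1 * (1 + (0.398)(1.004)) = 1 * 1.399592 = 1.399592
  c_1 = sigma^2 theta_1 = 1 * (0.398) = 0.398
  c_2 = 0
Equations for k = 0 and k = 1 (AR order 1):
  gamma(0) = phi_1 gamma(1) + c_0
  gamma(1) = phi_1 gamma(0) + c_1
Substituting the second into the first: gamma(0) (1 - phi_1^2) = c_0 + phi_1 c_1, so
  gamma(0) = (c_0 + phi_1 c_1) / (1 - phi_1^2) = (1.399592 + (0.606)(0.398)) / (1 - (0.606)^2) = 1.64078 / 0.632764 = 2.593036.
Therefore gamma(0) = 2.5930 (to 4 decimal places).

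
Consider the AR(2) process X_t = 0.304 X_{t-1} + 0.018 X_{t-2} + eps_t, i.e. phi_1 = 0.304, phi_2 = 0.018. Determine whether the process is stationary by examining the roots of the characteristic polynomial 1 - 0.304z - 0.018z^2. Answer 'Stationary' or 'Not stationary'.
\text{Stationary}

The AR(p) characteristic polynomial is P(z) = 1 - 0.304z - 0.018z^2.
Stationarity requires all roots to lie outside the unit circle, i.e. |z| > 1 for every root.
Set 1 + (-0.304) z + (-0.018) z^2 = 0, i.e. a z^2 + b z + c = 0 with a = -0.018, b = -0.304, c = 1.
Discriminant D = b^2 - 4ac = (-0.304)^2 - 4*(-0.018)*1 = 0.092416 - (-0.072) = 0.164416.
D >= 0, so the roots are real: z = (-b +/- sqrt(D)) / (2a) = (0.304 +/- 0.405482) / (-0.036).
  z_1 = (0.304 + 0.405482) / (-0.036) = -19.7078,   |z_1| = 19.7078.
  z_2 = (0.304 - 0.405482) / (-0.036) = 2.819,   |z_2| = 2.819.
Moduli of all roots: 19.7078, 2.8190.
All moduli strictly greater than 1? Yes.
Verdict: Stationary.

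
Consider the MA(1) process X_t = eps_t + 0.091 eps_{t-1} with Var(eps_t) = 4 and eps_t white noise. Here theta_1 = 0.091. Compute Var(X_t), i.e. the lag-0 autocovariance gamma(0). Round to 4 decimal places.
\gamma(0) = 4.0331

For an MA(q) process X_t = eps_t + sum_i theta_i eps_{t-i} with
Var(eps_t) = sigma^2, the variance is
  gamma(0) = sigma^2 * (1 + sum_i theta_i^2).
  sum_i theta_i^2 = (0.091)^2 = 0.008281.
  gamma(0) = 4 * (1 + 0.008281) = 4 * 1.008281 = 4.033124, which rounds to 4.0331.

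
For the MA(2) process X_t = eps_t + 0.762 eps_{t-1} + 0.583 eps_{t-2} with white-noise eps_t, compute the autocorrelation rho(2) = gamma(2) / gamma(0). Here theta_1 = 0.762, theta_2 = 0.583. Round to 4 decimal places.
\rho(2) = 0.3036

For an MA(q) process with theta_0 = 1, the autocovariance is
  gamma(k) = sigma^2 * sum_{i=0..q-k} theta_i * theta_{i+k},
and rho(k) = gamma(k) / gamma(0). Sigma^2 cancels.
  numerator   = (1)*(0.583) = 0.583.
  denominator = (1)^2 + (0.762)^2 + (0.583)^2 = 1.920533.
  rho(2) = 0.583 / 1.920533 = 0.3036.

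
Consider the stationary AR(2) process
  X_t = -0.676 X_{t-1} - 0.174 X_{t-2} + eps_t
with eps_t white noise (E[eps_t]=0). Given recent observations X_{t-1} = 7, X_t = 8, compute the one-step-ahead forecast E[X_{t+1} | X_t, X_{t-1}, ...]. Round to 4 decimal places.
E[X_{t+1} \mid \mathcal F_t] = -6.6260

For an AR(p) model X_t = c + sum_i phi_i X_{t-i} + eps_t, the
one-step-ahead conditional mean is
  E[X_{t+1} | X_t, ...] = c + sum_i phi_i X_{t+1-i}.
Substitute known values:
  E[X_{t+1} | ...] = (-0.676) * (8) + (-0.174) * (7)
                   = -6.6260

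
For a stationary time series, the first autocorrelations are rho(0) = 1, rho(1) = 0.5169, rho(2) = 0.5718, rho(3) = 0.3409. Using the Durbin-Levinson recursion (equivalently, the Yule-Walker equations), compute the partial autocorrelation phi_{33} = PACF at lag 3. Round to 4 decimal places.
\phi_{33} = -0.0770

The PACF at lag k is phi_{kk}, the last component of the solution
to the Yule-Walker system G_k phi = r_k where
  (G_k)_{ij} = rho(|i - j|), (r_k)_i = rho(i), i,j = 1..k.
Equivalently, Durbin-Levinson gives phi_{kk} iteratively:
  phi_{11} = rho(1)
  phi_{kk} = [rho(k) - sum_{j=1..k-1} phi_{k-1,j} rho(k-j)]
            / [1 - sum_{j=1..k-1} phi_{k-1,j} rho(j)],
  phi_{k,j} = phi_{k-1,j} - phi_{kk} phi_{k-1,k-j},  j = 1..k-1.
Step k = 1:
  phi_11 = rho(1) = 0.5169.
Step k = 2:
  phi_22 = [rho(2) - phi_11 rho(1)] / [1 - phi_11 rho(1)] = [0.5718 - (0.5169)(0.5169)] / [1 - (0.5169)(0.5169)]
         = 0.30461439 / 0.73281439 = 0.415677.
  Update: phi_21 = phi_11 - phi_22 phi_11 = 0.5169 - (0.415677)(0.5169) = 0.302036.
Step k = 3:
  phi_33 = [rho(3) - phi_21 rho(2) - phi_22 rho(1)] / [1 - phi_21 rho(1) - phi_22 rho(2)]
    numerator   = 0.3409 - (0.302036)(0.5718) - (0.415677)(0.5169) = -0.04666804
    denominator = 1 - (0.302036)(0.5169) - (0.415677)(0.5718) = 0.60619307
  phi_33 = -0.04666804 / 0.60619307 = -0.077.
Therefore phi_{33} = -0.0770.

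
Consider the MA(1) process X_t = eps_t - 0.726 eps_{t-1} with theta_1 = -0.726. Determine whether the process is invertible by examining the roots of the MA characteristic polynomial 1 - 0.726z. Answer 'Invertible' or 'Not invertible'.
\text{Invertible}

The MA(q) characteristic polynomial is P(z) = 1 - 0.726z.
Invertibility requires all roots to lie outside the unit circle, i.e. |z| > 1 for every root.
This is linear in z: 1 + (-0.726) z = 0  =>  z = -1/(-0.726) = 1.37741,  |z| = 1.37741.
Moduli of all roots: 1.3774.
All moduli strictly greater than 1? Yes.
Verdict: Invertible.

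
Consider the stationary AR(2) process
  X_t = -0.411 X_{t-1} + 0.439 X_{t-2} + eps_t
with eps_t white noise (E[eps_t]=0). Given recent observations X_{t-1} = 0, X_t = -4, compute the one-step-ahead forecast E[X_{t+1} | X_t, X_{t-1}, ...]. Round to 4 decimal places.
E[X_{t+1} \mid \mathcal F_t] = 1.6440

For an AR(p) model X_t = c + sum_i phi_i X_{t-i} + eps_t, the
one-step-ahead conditional mean is
  E[X_{t+1} | X_t, ...] = c + sum_i phi_i X_{t+1-i}.
Substitute known values:
  E[X_{t+1} | ...] = (-0.411) * (-4) + (0.439) * (0)
                   = 1.6440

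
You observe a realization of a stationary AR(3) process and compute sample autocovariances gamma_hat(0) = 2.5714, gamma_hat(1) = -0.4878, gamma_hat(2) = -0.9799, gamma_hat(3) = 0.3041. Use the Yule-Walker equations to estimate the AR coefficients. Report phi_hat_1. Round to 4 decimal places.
\hat\phi_{1} = -0.3090

The Yule-Walker equations for an AR(p) process read, in matrix form,
  Gamma_p phi = r_p,   with   (Gamma_p)_{ij} = gamma(|i - j|),
                       (r_p)_i = gamma(i),   i,j = 1..p.
Substitute the sample gammas (Toeplitz matrix and right-hand side of size 3):
  Gamma_p = [[2.5714, -0.4878, -0.9799], [-0.4878, 2.5714, -0.4878], [-0.9799, -0.4878, 2.5714]]
  r_p     = [-0.4878, -0.9799, 0.3041]
Written out (R1..R3):
  (R1) 2.5714 phi_1 - 0.4878 phi_2 - 0.9799 phi_3 = -0.4878
  (R2) -0.4878 phi_1 + 2.5714 phi_2 - 0.4878 phi_3 = -0.9799
  (R3) -0.9799 phi_1 - 0.4878 phi_2 + 2.5714 phi_3 = 0.3041
Gaussian elimination:
  R2 <- R2 - (-0.4878/2.5714) R1 = R2 - (-0.189702) R1:  2.478863 phi_2 - 0.673689 phi_3 = -1.072437
  R3 <- R3 - (-0.9799/2.5714) R1 = R3 - (-0.381076) R1:  -0.673689 phi_2 + 2.197983 phi_3 = 0.118211
  R3 <- R3 - (-0.673689/2.478863) R2 = R3 - (-0.271773) R2:  2.014892 phi_3 = -0.173249
Back-substitution:
  phi_hat_3 = -0.173249 / 2.014892 = -0.085984
  phi_hat_2 = (-1.072437 - (-0.673689)(-0.085984)) / 2.478863 = -0.456001
  phi_hat_1 = (-0.4878 - (-0.4878)(-0.456001) - (-0.9799)(-0.085984)) / 2.5714 = -0.308973
So phi_hat = [-0.3090, -0.4560, -0.0860].
Therefore phi_hat_1 = -0.3090.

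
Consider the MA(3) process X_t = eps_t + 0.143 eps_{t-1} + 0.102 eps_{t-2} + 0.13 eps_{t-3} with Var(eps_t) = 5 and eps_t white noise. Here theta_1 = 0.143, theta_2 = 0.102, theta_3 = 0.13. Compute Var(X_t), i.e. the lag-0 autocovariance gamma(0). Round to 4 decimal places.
\gamma(0) = 5.2388

For an MA(q) process X_t = eps_t + sum_i theta_i eps_{t-i} with
Var(eps_t) = sigma^2, the variance is
  gamma(0) = sigma^2 * (1 + sum_i theta_i^2).
  sum_i theta_i^2 = (0.143)^2 + (0.102)^2 + (0.13)^2 = 0.020449 + 0.010404 + 0.0169 = 0.047753.
  gamma(0) = 5 * (1 + 0.047753) = 5 * 1.047753 = 5.238765, which rounds to 5.2388.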